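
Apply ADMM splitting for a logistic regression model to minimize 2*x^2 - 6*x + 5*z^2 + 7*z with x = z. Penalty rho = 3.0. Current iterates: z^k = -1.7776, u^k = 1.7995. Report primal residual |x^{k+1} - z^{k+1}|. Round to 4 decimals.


ADMM iteration with rho = 3.0, z^k = -1.7776, u^k = 1.7995
Step 1: x-update.
Minimize 2*x^2 - 6*x + (3.0/2)*(x + 1.7776 + 1.7995)^2
FOC: (2*2 + 3.0)*x = 6 + 3.0*(-1.7776 - 1.7995)
x^{k+1} = -0.6759
Step 2: z-update.
Minimize 5*z^2 + 7*z + (3.0/2)*(-0.6759 - z + 1.7995)^2
FOC: (2*5 + 3.0)*z = -7 + 3.0*(-0.6759 + 1.7995)
z^{k+1} = -0.2792
Step 3: u-update.
u^{k+1} = 1.7995 - 0.6759 + 0.2792 = 1.4028
Step 4: Primal residual = |-0.6759 + 0.2792| = 0.3967


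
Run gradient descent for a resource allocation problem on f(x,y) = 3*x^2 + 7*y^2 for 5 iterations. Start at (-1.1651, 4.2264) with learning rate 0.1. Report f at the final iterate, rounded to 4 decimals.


Gradient descent on f(x,y) = 3*x^2 + 7*y^2.
Starting point: (-1.1651, 4.2264), alpha = 0.1
Step 1: grad_x = 2*3*-1.1651 = -6.9906, grad_y = 2*7*4.2264 = 59.1696
  x_1 = -1.1651 - 0.1*-6.9906 = -0.466
  y_1 = 4.2264 - 0.1*59.1696 = -1.6906
Step 2: grad_x = 2*3*-0.466 = -2.7962, grad_y = 2*7*-1.6906 = -23.6678
  x_2 = -0.466 - 0.1*-2.7962 = -0.1864
  y_2 = -1.6906 - 0.1*-23.6678 = 0.6762
Step 3: grad_x = 2*3*-0.1864 = -1.1185, grad_y = 2*7*0.6762 = 9.4671
  x_3 = -0.1864 - 0.1*-1.1185 = -0.0746
  y_3 = 0.6762 - 0.1*9.4671 = -0.2705
Step 4: grad_x = 2*3*-0.0746 = -0.4474, grad_y = 2*7*-0.2705 = -3.7869
  x_4 = -0.0746 - 0.1*-0.4474 = -0.0298
  y_4 = -0.2705 - 0.1*-3.7869 = 0.1082
Step 5: grad_x = 2*3*-0.0298 = -0.179, grad_y = 2*7*0.1082 = 1.5147
  x_5 = -0.0298 - 0.1*-0.179 = -0.0119
  y_5 = 0.1082 - 0.1*1.5147 = -0.0433
f(-0.0119, -0.0433) = 3*(-0.0119)^2 + 7*(-0.0433)^2 = 0.0135


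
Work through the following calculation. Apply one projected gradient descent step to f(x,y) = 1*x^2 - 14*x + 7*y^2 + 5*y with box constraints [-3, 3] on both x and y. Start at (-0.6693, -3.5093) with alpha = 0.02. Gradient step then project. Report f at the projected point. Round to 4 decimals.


Step 1: Compute gradient at (-0.6693, -3.5093).
grad_x = 2*1*-0.6693 - 14 = -15.3386
grad_y = 2*7*-3.5093 + 5 = -44.1302
Step 2: Gradient step.
x_raw = -0.6693 - 0.02*-15.3386 = -0.3625
y_raw = -3.5093 - 0.02*-44.1302 = -2.6267
Step 3: Project onto [-3, 3].
x_proj = clip(-0.3625) = -0.3625
y_proj = clip(-2.6267) = -2.6267
Step 4: Evaluate f.
f(-0.3625, -2.6267) = 40.3701


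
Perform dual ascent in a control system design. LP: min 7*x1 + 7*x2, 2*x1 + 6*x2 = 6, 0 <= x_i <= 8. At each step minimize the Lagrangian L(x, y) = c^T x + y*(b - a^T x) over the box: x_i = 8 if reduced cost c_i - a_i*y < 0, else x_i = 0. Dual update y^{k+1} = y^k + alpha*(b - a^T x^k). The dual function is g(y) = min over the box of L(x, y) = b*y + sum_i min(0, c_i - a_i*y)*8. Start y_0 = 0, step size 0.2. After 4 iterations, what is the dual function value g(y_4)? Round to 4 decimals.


Dual ascent for LP: min 7*x1 + 7*x2, 2*x1 + 6*x2 = 6, 0 <= x_i <= 8
Step 1: y^k = 0.0, reduced costs: (7.0, 7.0)
  x^k = (0.0, 0.0), subgradient = b - a^T x = 6.0
  y^{k+1} = 0.0 + 0.2*6.0 = 1.2
Step 2: y^k = 1.2, reduced costs: (4.6, -0.2)
  x^k = (0.0, 8.0), subgradient = b - a^T x = -42.0
  y^{k+1} = 1.2 + 0.2*-42.0 = -7.2
Step 3: y^k = -7.2, reduced costs: (21.4, 50.2)
  x^k = (0.0, 0.0), subgradient = b - a^T x = 6.0
  y^{k+1} = -7.2 + 0.2*6.0 = -6.0
Step 4: y^k = -6.0, reduced costs: (19.0, 43.0)
  x^k = (0.0, 0.0), subgradient = b - a^T x = 6.0
  y^{k+1} = -6.0 + 0.2*6.0 = -4.8
Dual objective at y_4 = -4.8: reduced costs (16.6, 35.8), box minimizer x = (0.0, 0.0)
g(y_4) = b*y + (c1 - a1*y)*x1 + (c2 - a2*y)*x2 = 6*(-4.8) + 16.6*0.0 + 35.8*0.0 = -28.8 + 0.0 + 0.0 = -28.8


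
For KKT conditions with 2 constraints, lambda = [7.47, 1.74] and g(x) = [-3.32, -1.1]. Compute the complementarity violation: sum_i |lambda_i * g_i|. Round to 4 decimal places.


KKT complementary slackness check:
lambda_1 * g_1 = 7.47 * -3.32 = -24.8004
lambda_2 * g_2 = 1.74 * -1.1 = -1.914
Total violation = 24.8004 + 1.914 = 26.7144


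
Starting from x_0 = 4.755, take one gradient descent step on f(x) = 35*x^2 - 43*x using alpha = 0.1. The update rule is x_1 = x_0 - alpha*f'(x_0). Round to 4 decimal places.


We compute the gradient at x_0 and apply the update.
f'(x) = 70*x - 43
f'(4.755) = 70*4.755 - 43 = 289.85
x_1 = 4.755 - 0.1*289.85 = -24.23


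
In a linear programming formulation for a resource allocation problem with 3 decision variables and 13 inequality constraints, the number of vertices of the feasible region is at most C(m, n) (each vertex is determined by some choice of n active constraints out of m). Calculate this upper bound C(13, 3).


Each vertex corresponds to some choice of n active constraints out of m, so the number of vertices is at most C(m, n) = m! / (n!(m-n)!).
m = 13, n = 3
Numerator: 13 * 12 * 11
Denominator: 3! = 6
C(13, 3) = 286


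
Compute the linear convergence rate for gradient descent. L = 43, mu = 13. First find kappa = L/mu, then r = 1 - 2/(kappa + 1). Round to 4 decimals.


Step 1: Compute the condition number.
kappa = L/mu = 43/13 = 3.3077
Step 2: Compute the convergence rate.
r = 1 - 2/(kappa + 1) = 1 - 2*mu/(L + mu) = (L - mu)/(L + mu) = 30/56 = 0.5357


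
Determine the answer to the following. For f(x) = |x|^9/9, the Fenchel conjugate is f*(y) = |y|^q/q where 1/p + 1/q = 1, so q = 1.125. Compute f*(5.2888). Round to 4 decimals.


The conjugate exponent q satisfies 1/p + 1/q = 1.
p = 9, so q = 9/(9 - 1) = 1.125
|y|^q = 5.2888^1.125 = 6.5129
f*(5.2888) = 6.5129 / 1.125 = 5.7893


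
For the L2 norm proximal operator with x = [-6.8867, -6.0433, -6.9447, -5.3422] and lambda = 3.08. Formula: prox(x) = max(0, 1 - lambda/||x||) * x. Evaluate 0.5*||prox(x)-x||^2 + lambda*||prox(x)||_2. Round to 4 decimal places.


Step 1: Compute ||x||.
||x|| = 12.6774
Step 2: Compute scaling factor.
scale = max(0, 1 - 3.08/12.6774) = 0.757
Step 3: prox(x) = [-5.2136, -4.5751, -5.2575, -4.0443]
||prox(x)|| = 9.5974
Step 4: Proximal objective.
0.5*||prox-x||^2 = 4.7432
lambda*||prox|| = 29.56
Total = 34.3031


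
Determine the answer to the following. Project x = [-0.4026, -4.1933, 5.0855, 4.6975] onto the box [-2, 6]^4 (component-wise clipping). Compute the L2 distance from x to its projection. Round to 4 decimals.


Project each component onto [-2, 6].
clip(-0.4026) = -0.4026, clip(-4.1933) = -2.0, clip(5.0855) = 5.0855, clip(4.6975) = 4.6975
Projection = [-0.4026, -2.0, 5.0855, 4.6975]
Squared diffs: [0.0, 4.8106, 0.0, 0.0]
Distance = sqrt(4.8106) = 2.1933


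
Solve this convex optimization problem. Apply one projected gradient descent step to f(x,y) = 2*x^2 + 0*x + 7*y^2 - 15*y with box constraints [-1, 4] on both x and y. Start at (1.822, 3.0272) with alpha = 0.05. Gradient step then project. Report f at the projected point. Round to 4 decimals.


Step 1: Compute gradient at (1.822, 3.0272).
grad_x = 2*2*1.822 + 0 = 7.288
grad_y = 2*7*3.0272 - 15 = 27.3808
Step 2: Gradient step.
x_raw = 1.822 - 0.05*7.288 = 1.4576
y_raw = 3.0272 - 0.05*27.3808 = 1.6582
Step 3: Project onto [-1, 4].
x_proj = clip(1.4576) = 1.4576
y_proj = clip(1.6582) = 1.6582
Step 4: Evaluate f.
f(1.4576, 1.6582) = -1.3767


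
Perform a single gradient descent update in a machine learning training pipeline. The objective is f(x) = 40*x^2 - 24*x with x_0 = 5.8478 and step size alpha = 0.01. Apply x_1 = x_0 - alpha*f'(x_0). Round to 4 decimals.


We compute the gradient at x_0 and apply the update.
f'(x) = 80*x - 24
f'(5.8478) = 80*5.8478 - 24 = 443.824
x_1 = 5.8478 - 0.01*443.824 = 1.4096


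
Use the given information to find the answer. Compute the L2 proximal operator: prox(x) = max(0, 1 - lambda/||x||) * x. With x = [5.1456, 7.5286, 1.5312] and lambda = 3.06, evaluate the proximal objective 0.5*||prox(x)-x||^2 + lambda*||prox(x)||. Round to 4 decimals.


Step 1: Compute ||x||.
||x|| = 9.2467
Step 2: Compute scaling factor.
scale = max(0, 1 - 3.06/9.2467) = 0.6691
Step 3: prox(x) = [3.4428, 5.0372, 1.0245]
||prox(x)|| = 6.1867
Step 4: Proximal objective.
0.5*||prox-x||^2 = 4.6818
lambda*||prox|| = 18.9313
Total = 23.6131


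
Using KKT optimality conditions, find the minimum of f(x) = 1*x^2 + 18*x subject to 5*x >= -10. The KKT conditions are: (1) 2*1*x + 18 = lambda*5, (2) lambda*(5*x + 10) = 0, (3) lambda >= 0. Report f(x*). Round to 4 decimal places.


Step 1: Try lambda = 0 (constraint inactive).
x_unc = -18/(2*1) = -9.0
Check: 5*-9.0 = -45.0 < -10 -- violated!
Step 2: Constraint must be active: 5*x = -10
x* = -10/5 = -2.0
lambda = (2*1*(-2.0) + 18)/5 = 2.8
Step 3: Compute optimal value.
f(x*) = 1*(-2.0)^2 + 18*(-2.0) = -32.0


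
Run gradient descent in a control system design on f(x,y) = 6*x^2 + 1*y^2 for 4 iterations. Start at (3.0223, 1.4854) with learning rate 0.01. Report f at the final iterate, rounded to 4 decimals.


Gradient descent on f(x,y) = 6*x^2 + 1*y^2.
Starting point: (3.0223, 1.4854), alpha = 0.01
Step 1: grad_x = 2*6*3.0223 = 36.2676, grad_y = 2*1*1.4854 = 2.9708
  x_1 = 3.0223 - 0.01*36.2676 = 2.6596
  y_1 = 1.4854 - 0.01*2.9708 = 1.4557
Step 2: grad_x = 2*6*2.6596 = 31.9155, grad_y = 2*1*1.4557 = 2.9114
  x_2 = 2.6596 - 0.01*31.9155 = 2.3405
  y_2 = 1.4557 - 0.01*2.9114 = 1.4266
Step 3: grad_x = 2*6*2.3405 = 28.0856, grad_y = 2*1*1.4266 = 2.8532
  x_3 = 2.3405 - 0.01*28.0856 = 2.0596
  y_3 = 1.4266 - 0.01*2.8532 = 1.398
Step 4: grad_x = 2*6*2.0596 = 24.7154, grad_y = 2*1*1.398 = 2.7961
  x_4 = 2.0596 - 0.01*24.7154 = 1.8125
  y_4 = 1.398 - 0.01*2.7961 = 1.3701
f(1.8125, 1.3701) = 6*1.8125^2 + 1*1.3701^2 = 21.5872


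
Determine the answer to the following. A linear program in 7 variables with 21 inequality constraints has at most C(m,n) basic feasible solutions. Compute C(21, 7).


Each vertex corresponds to some choice of n active constraints out of m, so the number of vertices is at most C(m, n) = m! / (n!(m-n)!).
m = 21, n = 7
Numerator: 21 * 20 * 19 * 18 * 17 * 16 * 15
Denominator: 7! = 5040
C(21, 7) = 116280


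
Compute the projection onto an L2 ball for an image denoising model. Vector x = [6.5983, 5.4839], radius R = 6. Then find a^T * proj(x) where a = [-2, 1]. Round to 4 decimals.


Step 1: Compute ||x|| (intermediates to 6 decimals).
||x|| = sqrt(6.5983^2 + 5.4839^2) = 8.579669
Step 2: Project.
Since ||x|| > R, scale = R/||x|| = 6/8.579669 = 0.699328, proj(x) = scale * x
proj(x) = [4.614376, 3.835045]
Step 3: Dot product.
a^T * proj(x) = -2*4.614376 + 1*3.835045 = -5.3937


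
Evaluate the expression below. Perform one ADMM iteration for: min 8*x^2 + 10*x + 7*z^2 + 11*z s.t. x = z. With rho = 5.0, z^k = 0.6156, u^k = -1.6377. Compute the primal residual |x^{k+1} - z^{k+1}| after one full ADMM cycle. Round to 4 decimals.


ADMM iteration with rho = 5.0, z^k = 0.6156, u^k = -1.6377
Step 1: x-update.
Minimize 8*x^2 + 10*x + (5.0/2)*(x - 0.6156 - 1.6377)^2
FOC: (2*8 + 5.0)*x = -10 + 5.0*(0.6156 + 1.6377)
x^{k+1} = 0.0603
Step 2: z-update.
Minimize 7*z^2 + 11*z + (5.0/2)*(0.0603 - z - 1.6377)^2
FOC: (2*7 + 5.0)*z = -11 + 5.0*(0.0603 - 1.6377)
z^{k+1} = -0.9941
Step 3: u-update.
u^{k+1} = -1.6377 + 0.0603 + 0.9941 = -0.5833
Step 4: Primal residual = |0.0603 + 0.9941| = 1.0544


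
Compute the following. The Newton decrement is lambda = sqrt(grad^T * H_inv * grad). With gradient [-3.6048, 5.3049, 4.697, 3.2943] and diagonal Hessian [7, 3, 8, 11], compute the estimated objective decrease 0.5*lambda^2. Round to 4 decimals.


Step 1: H is diagonal, so H^(-1) * g = [-0.515, 1.7683, 0.5871, 0.2995].
Step 2: g^T H^(-1) g = sum_i g_i^2 / H_ii
  = (-3.6048)^2/7 + (5.3049)^2/3 + (4.697)^2/8 + (3.2943)^2/11
  = 1.8564 + 9.3807 + 2.7577 + 0.9866 = 14.9813
Step 3: Objective decrease = 0.5 * g^T H^(-1) g = 7.4907


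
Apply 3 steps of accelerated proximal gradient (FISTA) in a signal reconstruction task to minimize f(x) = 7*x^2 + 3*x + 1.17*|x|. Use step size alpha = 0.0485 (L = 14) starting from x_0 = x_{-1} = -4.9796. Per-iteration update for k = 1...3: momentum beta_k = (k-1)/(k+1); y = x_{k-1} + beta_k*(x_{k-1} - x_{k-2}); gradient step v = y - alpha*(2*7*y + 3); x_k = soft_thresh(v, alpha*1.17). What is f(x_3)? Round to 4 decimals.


FISTA on f(x) = 7*x^2 + 3*x + 1.17*|x|
L = 14, alpha = 0.0485
Iteration 1: beta = 0.0, y = -4.9796 + 0.0*(-4.9796 + 4.9796) = -4.9796
  grad(y) = -66.7144, v = y - alpha*grad = -1.744
  prox(v) = soft_thresh(-1.744, 0.0567) = -1.6872
Iteration 2: beta = 0.3333, y = -1.6872 + 0.3333*(-1.6872 + 4.9796) = -0.5897
  grad(y) = -5.2564, v = y - alpha*grad = -0.3348
  prox(v) = soft_thresh(-0.3348, 0.0567) = -0.2781
Iteration 3: beta = 0.5, y = -0.2781 + 0.5*(-0.2781 + 1.6872) = 0.4265
  grad(y) = 8.9711, v = y - alpha*grad = -0.0086
  prox(v) = soft_thresh(-0.0086, 0.0567) = 0.0
f(x_3) = 7*0.0^2 + 3*0.0 + 1.17*|0.0| = 0.0


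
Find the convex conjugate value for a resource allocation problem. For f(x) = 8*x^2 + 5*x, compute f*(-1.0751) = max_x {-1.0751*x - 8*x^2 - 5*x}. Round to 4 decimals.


f*(y) = sup_x {y*x - a*x^2 - b*x} = sup_x {(y-b)*x - a*x^2}
FOC: (y - b) - 2a*x = 0 => x* = (y - b)/(2a)
x* = (-1.0751 - 5)/(2*8) = -0.3797
f*(-1.0751) = (y-b)^2/(4a) = (-1.0751 - 5)^2/(4*8)
= 36.9068/32 = 1.1533


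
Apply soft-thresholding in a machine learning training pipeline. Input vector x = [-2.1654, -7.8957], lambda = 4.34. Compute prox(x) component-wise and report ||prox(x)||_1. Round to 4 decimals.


Soft-thresholding with lambda = 4.34:
prox(-2.1654) = sign(-2.1654)*max(|-2.1654| - 4.34, 0) = 0.0
prox(-7.8957) = sign(-7.8957)*max(|-7.8957| - 4.34, 0) = -3.5557
prox(x) = [0.0, -3.5557]
||prox(x)||_1 = 0.0 + 3.5557 = 3.5557


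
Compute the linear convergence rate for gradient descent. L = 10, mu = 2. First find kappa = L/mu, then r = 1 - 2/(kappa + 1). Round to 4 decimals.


Step 1: Compute the condition number.
kappa = L/mu = 10/2 = 5.0
Step 2: Compute the convergence rate.
r = 1 - 2/(kappa + 1) = 1 - 2*mu/(L + mu) = (L - mu)/(L + mu) = 8/12 = 0.6667


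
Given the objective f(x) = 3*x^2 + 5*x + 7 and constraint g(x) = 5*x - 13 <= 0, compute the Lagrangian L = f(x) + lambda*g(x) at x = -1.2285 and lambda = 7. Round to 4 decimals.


Step 1: Evaluate f(x).
f(-1.2285) = 3*(-1.2285)^2 + 5*(-1.2285) + 7 = 5.3851
Step 2: Evaluate g(x).
g(-1.2285) = 5*-1.2285 - 13 = -19.1425
Step 3: Compute Lagrangian.
L = 5.3851 + 7*-19.1425 = -128.6124


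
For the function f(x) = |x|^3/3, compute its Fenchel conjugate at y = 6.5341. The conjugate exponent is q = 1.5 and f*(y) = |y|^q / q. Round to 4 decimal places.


The conjugate exponent q satisfies 1/p + 1/q = 1.
p = 3, so q = 3/(3 - 1) = 1.5
|y|^q = 6.5341^1.5 = 16.7024
f*(6.5341) = 16.7024 / 1.5 = 11.1349


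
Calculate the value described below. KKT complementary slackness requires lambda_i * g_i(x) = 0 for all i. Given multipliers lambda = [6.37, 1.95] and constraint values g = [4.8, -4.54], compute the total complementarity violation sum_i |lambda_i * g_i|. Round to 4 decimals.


KKT complementary slackness check:
lambda_1 * g_1 = 6.37 * 4.8 = 30.576
lambda_2 * g_2 = 1.95 * -4.54 = -8.853
Total violation = 30.576 + 8.853 = 39.429


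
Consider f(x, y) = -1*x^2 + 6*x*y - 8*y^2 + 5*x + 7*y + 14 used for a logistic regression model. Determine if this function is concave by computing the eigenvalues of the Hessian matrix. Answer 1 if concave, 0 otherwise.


The Hessian of f(x,y) = -1*x^2 + 6*x*y - 8*y^2 + 5*x + 7*y + 14 is:
H = [[-2, 6], [6, -16]]
Trace = -2 - 16 = -18
Determinant = -2*-16 - (6)^2 = -4
Discriminant = (-18)^2 - 4*-4 = 340.0
Eigenvalues: lambda_1 = -18.2195, lambda_2 = 0.2195
The function is not concave.

0


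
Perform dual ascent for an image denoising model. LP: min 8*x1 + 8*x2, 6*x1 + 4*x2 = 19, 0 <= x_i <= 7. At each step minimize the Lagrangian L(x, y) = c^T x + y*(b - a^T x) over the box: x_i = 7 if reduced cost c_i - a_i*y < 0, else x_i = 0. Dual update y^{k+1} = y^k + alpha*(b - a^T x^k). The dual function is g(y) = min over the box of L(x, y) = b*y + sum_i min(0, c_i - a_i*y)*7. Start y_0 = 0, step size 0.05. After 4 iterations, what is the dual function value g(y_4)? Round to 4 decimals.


Dual ascent for LP: min 8*x1 + 8*x2, 6*x1 + 4*x2 = 19, 0 <= x_i <= 7
Step 1: y^k = 0.0, reduced costs: (8.0, 8.0)
  x^k = (0.0, 0.0), subgradient = b - a^T x = 19.0
  y^{k+1} = 0.0 + 0.05*19.0 = 0.95
Step 2: y^k = 0.95, reduced costs: (2.3, 4.2)
  x^k = (0.0, 0.0), subgradient = b - a^T x = 19.0
  y^{k+1} = 0.95 + 0.05*19.0 = 1.9
Step 3: y^k = 1.9, reduced costs: (-3.4, 0.4)
  x^k = (7.0, 0.0), subgradient = b - a^T x = -23.0
  y^{k+1} = 1.9 + 0.05*-23.0 = 0.75
Step 4: y^k = 0.75, reduced costs: (3.5, 5.0)
  x^k = (0.0, 0.0), subgradient = b - a^T x = 19.0
  y^{k+1} = 0.75 + 0.05*19.0 = 1.7
Dual objective at y_4 = 1.7: reduced costs (-2.2, 1.2), box minimizer x = (7.0, 0.0)
g(y_4) = b*y + (c1 - a1*y)*x1 + (c2 - a2*y)*x2 = 19*1.7 + (-2.2)*7.0 + 1.2*0.0 = 32.3 - 15.4 + 0.0 = 16.9


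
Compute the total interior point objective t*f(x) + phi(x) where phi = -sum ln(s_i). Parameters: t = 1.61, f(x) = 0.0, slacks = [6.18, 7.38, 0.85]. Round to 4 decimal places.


Step 1: Compute log-barrier.
ln values: [1.8213, 1.9988, -0.1625]
phi = -(1.8213 + 1.9988 - 0.1625) = -3.6576
Step 2: Compute augmented objective.
t*f(x) = 1.61*0.0 = 0.0
Total = 0.0 - 3.6576 = -3.6576


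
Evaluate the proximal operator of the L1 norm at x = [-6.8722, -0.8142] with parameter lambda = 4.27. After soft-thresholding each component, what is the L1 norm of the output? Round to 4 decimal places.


Soft-thresholding with lambda = 4.27:
prox(-6.8722) = sign(-6.8722)*max(|-6.8722| - 4.27, 0) = -2.6022
prox(-0.8142) = sign(-0.8142)*max(|-0.8142| - 4.27, 0) = 0.0
prox(x) = [-2.6022, 0.0]
||prox(x)||_1 = 2.6022 + 0.0 = 2.6022


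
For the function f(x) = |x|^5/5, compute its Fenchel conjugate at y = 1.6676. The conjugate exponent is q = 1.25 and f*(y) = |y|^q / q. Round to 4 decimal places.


The conjugate exponent q satisfies 1/p + 1/q = 1.
p = 5, so q = 5/(5 - 1) = 1.25
|y|^q = 1.6676^1.25 = 1.895
f*(1.6676) = 1.895 / 1.25 = 1.516


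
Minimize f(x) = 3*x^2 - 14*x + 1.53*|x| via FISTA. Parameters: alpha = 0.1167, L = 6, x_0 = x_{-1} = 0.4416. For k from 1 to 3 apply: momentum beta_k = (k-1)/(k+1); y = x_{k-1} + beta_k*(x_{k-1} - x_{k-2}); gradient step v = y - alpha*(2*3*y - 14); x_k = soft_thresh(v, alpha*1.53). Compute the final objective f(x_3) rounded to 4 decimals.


FISTA on f(x) = 3*x^2 - 14*x + 1.53*|x|
L = 6, alpha = 0.1167
Iteration 1: beta = 0.0, y = 0.4416 + 0.0*(0.4416 - 0.4416) = 0.4416
  grad(y) = -11.3504, v = y - alpha*grad = 1.7662
  prox(v) = soft_thresh(1.7662, 0.1786) = 1.5876
Iteration 2: beta = 0.3333, y = 1.5876 + 0.3333*(1.5876 - 0.4416) = 1.9697
  grad(y) = -2.1821, v = y - alpha*grad = 2.2243
  prox(v) = soft_thresh(2.2243, 0.1786) = 2.0458
Iteration 3: beta = 0.5, y = 2.0458 + 0.5*(2.0458 - 1.5876) = 2.2748
  grad(y) = -0.3512, v = y - alpha*grad = 2.3158
  prox(v) = soft_thresh(2.3158, 0.1786) = 2.1372
f(x_3) = 3*2.1372^2 - 14*2.1372 + 1.53*|2.1372| = -12.948


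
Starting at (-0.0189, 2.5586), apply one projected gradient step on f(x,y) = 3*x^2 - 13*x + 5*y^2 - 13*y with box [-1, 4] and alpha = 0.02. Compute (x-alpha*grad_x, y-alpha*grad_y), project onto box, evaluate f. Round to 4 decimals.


Step 1: Compute gradient at (-0.0189, 2.5586).
grad_x = 2*3*-0.0189 - 13 = -13.1134
grad_y = 2*5*2.5586 - 13 = 12.586
Step 2: Gradient step.
x_raw = -0.0189 - 0.02*-13.1134 = 0.2434
y_raw = 2.5586 - 0.02*12.586 = 2.3069
Step 3: Project onto [-1, 4].
x_proj = clip(0.2434) = 0.2434
y_proj = clip(2.3069) = 2.3069
Step 4: Evaluate f.
f(0.2434, 2.3069) = -6.3671


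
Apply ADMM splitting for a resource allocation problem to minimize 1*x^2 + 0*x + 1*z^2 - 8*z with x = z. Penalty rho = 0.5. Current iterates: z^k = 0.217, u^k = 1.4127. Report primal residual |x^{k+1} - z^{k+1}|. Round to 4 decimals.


ADMM iteration with rho = 0.5, z^k = 0.217, u^k = 1.4127
Step 1: x-update.
Minimize 1*x^2 + 0*x + (0.5/2)*(x - 0.217 + 1.4127)^2
FOC: (2*1 + 0.5)*x = 0 + 0.5*(0.217 - 1.4127)
x^{k+1} = -0.2391
Step 2: z-update.
Minimize 1*z^2 - 8*z + (0.5/2)*(-0.2391 - z + 1.4127)^2
FOC: (2*1 + 0.5)*z = 8 + 0.5*(-0.2391 + 1.4127)
z^{k+1} = 3.4347
Step 3: u-update.
u^{k+1} = 1.4127 - 0.2391 - 3.4347 = -2.2612
Step 4: Primal residual = |-0.2391 - 3.4347| = 3.6739


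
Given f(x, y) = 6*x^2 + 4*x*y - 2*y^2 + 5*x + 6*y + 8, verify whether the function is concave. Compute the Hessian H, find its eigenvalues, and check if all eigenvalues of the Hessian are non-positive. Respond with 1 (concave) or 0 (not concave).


The Hessian of f(x,y) = 6*x^2 + 4*x*y - 2*y^2 + 5*x + 6*y + 8 is:
H = [[12, 4], [4, -4]]
Trace = 12 - 4 = 8
Determinant = 12*-4 - (4)^2 = -64
Discriminant = (8)^2 - 4*-64 = 320.0
Eigenvalues: lambda_1 = -4.9443, lambda_2 = 12.9443
The function is not concave.

0


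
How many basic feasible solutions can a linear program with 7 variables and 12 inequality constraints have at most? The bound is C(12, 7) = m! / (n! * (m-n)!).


Each vertex corresponds to some choice of n active constraints out of m, so the number of vertices is at most C(m, n) = m! / (n!(m-n)!).
m = 12, n = 7
Numerator: 12 * 11 * 10 * 9 * 8 * 7 * 6
Denominator: 7! = 5040
C(12, 7) = 792


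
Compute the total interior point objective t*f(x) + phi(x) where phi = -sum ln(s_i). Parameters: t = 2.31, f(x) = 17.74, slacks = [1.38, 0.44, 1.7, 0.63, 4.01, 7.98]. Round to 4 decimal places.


Step 1: Compute log-barrier.
ln values: [0.3221, -0.821, 0.5306, -0.462, 1.3888, 2.0769]
phi = -(0.3221 - 0.821 + 0.5306 - 0.462 + 1.3888 + 2.0769) = -3.0354
Step 2: Compute augmented objective.
t*f(x) = 2.31*17.74 = 40.9794
Total = 40.9794 - 3.0354 = 37.944


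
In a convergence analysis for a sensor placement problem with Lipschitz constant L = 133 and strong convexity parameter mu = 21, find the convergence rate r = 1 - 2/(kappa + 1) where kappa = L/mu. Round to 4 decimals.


Step 1: Compute the condition number.
kappa = L/mu = 133/21 = 6.3333
Step 2: Compute the convergence rate.
r = 1 - 2/(kappa + 1) = 1 - 2*mu/(L + mu) = (L - mu)/(L + mu) = 112/154 = 0.7273


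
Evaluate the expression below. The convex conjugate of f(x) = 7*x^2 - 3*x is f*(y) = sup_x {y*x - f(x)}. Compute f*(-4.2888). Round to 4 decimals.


f*(y) = sup_x {y*x - a*x^2 - b*x} = sup_x {(y-b)*x - a*x^2}
FOC: (y - b) - 2a*x = 0 => x* = (y - b)/(2a)
x* = (-4.2888 + 3)/(2*7) = -0.0921
f*(-4.2888) = (y-b)^2/(4a) = (-4.2888 + 3)^2/(4*7)
= 1.661/28 = 0.0593


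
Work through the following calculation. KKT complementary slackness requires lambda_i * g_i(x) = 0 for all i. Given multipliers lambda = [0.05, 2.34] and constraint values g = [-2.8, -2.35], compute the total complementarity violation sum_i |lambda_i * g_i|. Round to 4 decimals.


KKT complementary slackness check:
lambda_1 * g_1 = 0.05 * -2.8 = -0.14
lambda_2 * g_2 = 2.34 * -2.35 = -5.499
Total violation = 0.14 + 5.499 = 5.639


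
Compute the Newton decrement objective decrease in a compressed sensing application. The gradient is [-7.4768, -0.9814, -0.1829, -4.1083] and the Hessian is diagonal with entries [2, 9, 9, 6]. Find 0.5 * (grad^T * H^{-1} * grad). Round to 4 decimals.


Step 1: H is diagonal, so H^(-1) * g = [-3.7384, -0.109, -0.0203, -0.6847].
Step 2: g^T H^(-1) g = sum_i g_i^2 / H_ii
  = (-7.4768)^2/2 + (-0.9814)^2/9 + (-0.1829)^2/9 + (-4.1083)^2/6
  = 27.9513 + 0.107 + 0.0037 + 2.813 = 30.875
Step 3: Objective decrease = 0.5 * g^T H^(-1) g = 15.4375


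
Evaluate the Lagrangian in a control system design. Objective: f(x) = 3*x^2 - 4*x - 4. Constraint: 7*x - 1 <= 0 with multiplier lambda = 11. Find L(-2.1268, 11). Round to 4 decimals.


Step 1: Evaluate f(x).
f(-2.1268) = 3*(-2.1268)^2 - 4*(-2.1268) - 4 = 18.077
Step 2: Evaluate g(x).
g(-2.1268) = 7*-2.1268 - 1 = -15.8876
Step 3: Compute Lagrangian.
L = 18.077 + 11*-15.8876 = -156.6866


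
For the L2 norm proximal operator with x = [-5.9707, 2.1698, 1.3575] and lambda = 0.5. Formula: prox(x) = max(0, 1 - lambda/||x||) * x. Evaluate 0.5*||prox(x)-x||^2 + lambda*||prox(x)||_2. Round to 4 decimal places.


Step 1: Compute ||x||.
||x|| = 6.4962
Step 2: Compute scaling factor.
scale = max(0, 1 - 0.5/6.4962) = 0.923
Step 3: prox(x) = [-5.5111, 2.0028, 1.253]
||prox(x)|| = 5.9962
Step 4: Proximal objective.
0.5*||prox-x||^2 = 0.125
lambda*||prox|| = 2.9981
Total = 3.1231


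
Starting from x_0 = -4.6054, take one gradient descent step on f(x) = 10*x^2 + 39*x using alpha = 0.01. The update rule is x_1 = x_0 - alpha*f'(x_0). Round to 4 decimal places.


We compute the gradient at x_0 and apply the update.
f'(x) = 20*x + 39
f'(-4.6054) = 20*-4.6054 + 39 = -53.108
x_1 = -4.6054 - 0.01*-53.108 = -4.0743


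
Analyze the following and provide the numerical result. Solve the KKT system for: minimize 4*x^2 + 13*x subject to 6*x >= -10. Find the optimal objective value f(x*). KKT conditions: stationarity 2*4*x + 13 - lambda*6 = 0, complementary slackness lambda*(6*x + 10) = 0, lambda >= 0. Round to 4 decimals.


Step 1: Try lambda = 0 (constraint inactive).
Stationarity: 2*4*x + 13 = 0
x* = -13/(2*4) = -1.625
Check constraint: 6*-1.625 = -9.75 >= -10 -- satisfied.
Step 2: Compute optimal value.
f(x*) = 4*(-1.625)^2 + 13*(-1.625) = -10.5625


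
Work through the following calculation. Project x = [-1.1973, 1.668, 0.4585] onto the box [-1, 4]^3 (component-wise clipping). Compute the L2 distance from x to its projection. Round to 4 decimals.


Project each component onto [-1, 4].
clip(-1.1973) = -1.0, clip(1.668) = 1.668, clip(0.4585) = 0.4585
Projection = [-1.0, 1.668, 0.4585]
Squared diffs: [0.0389, 0.0, 0.0]
Distance = sqrt(0.0389) = 0.1973


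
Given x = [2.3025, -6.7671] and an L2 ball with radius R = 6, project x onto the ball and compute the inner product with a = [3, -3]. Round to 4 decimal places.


Step 1: Compute ||x|| (intermediates to 6 decimals).
||x|| = sqrt(2.3025^2 + (-6.7671)^2) = 7.148087
Step 2: Project.
Since ||x|| > R, scale = R/||x|| = 6/7.148087 = 0.839385, proj(x) = scale * x
proj(x) = [1.932684, -5.680202]
Step 3: Dot product.
a^T * proj(x) = 3*1.932684 - 3*(-5.680202) = 22.8387


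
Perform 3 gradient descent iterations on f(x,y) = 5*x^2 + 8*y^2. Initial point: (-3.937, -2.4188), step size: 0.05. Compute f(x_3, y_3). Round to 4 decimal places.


Gradient descent on f(x,y) = 5*x^2 + 8*y^2.
Starting point: (-3.937, -2.4188), alpha = 0.05
Step 1: grad_x = 2*5*-3.937 = -39.37, grad_y = 2*8*-2.4188 = -38.7008
  x_1 = -3.937 - 0.05*-39.37 = -1.9685
  y_1 = -2.4188 - 0.05*-38.7008 = -0.4838
Step 2: grad_x = 2*5*-1.9685 = -19.685, grad_y = 2*8*-0.4838 = -7.7402
  x_2 = -1.9685 - 0.05*-19.685 = -0.9843
  y_2 = -0.4838 - 0.05*-7.7402 = -0.0968
Step 3: grad_x = 2*5*-0.9843 = -9.8425, grad_y = 2*8*-0.0968 = -1.548
  x_3 = -0.9843 - 0.05*-9.8425 = -0.4921
  y_3 = -0.0968 - 0.05*-1.548 = -0.0194
f(-0.4921, -0.0194) = 5*(-0.4921)^2 + 8*(-0.0194)^2 = 1.2139


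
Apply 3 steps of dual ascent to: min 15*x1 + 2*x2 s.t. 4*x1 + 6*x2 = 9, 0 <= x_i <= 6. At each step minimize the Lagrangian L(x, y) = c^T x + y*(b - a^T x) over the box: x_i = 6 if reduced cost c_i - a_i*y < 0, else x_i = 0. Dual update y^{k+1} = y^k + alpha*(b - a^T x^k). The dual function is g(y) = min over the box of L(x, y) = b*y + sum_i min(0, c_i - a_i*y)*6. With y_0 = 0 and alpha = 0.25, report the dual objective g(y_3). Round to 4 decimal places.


Dual ascent for LP: min 15*x1 + 2*x2, 4*x1 + 6*x2 = 9, 0 <= x_i <= 6
Step 1: y^k = 0.0, reduced costs: (15.0, 2.0)
  x^k = (0.0, 0.0), subgradient = b - a^T x = 9.0
  y^{k+1} = 0.0 + 0.25*9.0 = 2.25
Step 2: y^k = 2.25, reduced costs: (6.0, -11.5)
  x^k = (0.0, 6.0), subgradient = b - a^T x = -27.0
  y^{k+1} = 2.25 + 0.25*-27.0 = -4.5
Step 3: y^k = -4.5, reduced costs: (33.0, 29.0)
  x^k = (0.0, 0.0), subgradient = b - a^T x = 9.0
  y^{k+1} = -4.5 + 0.25*9.0 = -2.25
Dual objective at y_3 = -2.25: reduced costs (24.0, 15.5), box minimizer x = (0.0, 0.0)
g(y_3) = b*y + (c1 - a1*y)*x1 + (c2 - a2*y)*x2 = 9*(-2.25) + 24.0*0.0 + 15.5*0.0 = -20.25 + 0.0 + 0.0 = -20.25


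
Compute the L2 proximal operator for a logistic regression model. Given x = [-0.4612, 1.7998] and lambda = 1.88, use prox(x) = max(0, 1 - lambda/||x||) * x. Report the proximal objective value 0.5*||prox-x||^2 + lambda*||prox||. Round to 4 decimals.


Step 1: Compute ||x||.
||x|| = 1.858
Step 2: Compute scaling factor.
scale = max(0, 1 - 1.88/1.858) = 0.0
Step 3: prox(x) = [-0.0, 0.0]
||prox(x)|| = 0.0
Step 4: Proximal objective.
0.5*||prox-x||^2 = 1.726
lambda*||prox|| = 0.0
Total = 1.726


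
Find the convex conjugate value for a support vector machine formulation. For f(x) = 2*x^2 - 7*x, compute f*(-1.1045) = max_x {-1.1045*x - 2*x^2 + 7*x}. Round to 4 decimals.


f*(y) = sup_x {y*x - a*x^2 - b*x} = sup_x {(y-b)*x - a*x^2}
FOC: (y - b) - 2a*x = 0 => x* = (y - b)/(2a)
x* = (-1.1045 + 7)/(2*2) = 1.4739
f*(-1.1045) = (y-b)^2/(4a) = (-1.1045 + 7)^2/(4*2)
= 34.7569/8 = 4.3446


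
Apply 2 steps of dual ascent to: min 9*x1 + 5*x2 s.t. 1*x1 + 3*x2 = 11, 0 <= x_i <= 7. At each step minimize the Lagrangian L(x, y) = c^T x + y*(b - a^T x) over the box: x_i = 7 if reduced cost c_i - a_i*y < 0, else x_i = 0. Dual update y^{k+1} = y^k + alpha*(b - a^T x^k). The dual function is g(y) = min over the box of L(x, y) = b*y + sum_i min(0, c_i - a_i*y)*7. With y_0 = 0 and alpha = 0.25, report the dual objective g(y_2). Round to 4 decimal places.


Dual ascent for LP: min 9*x1 + 5*x2, 1*x1 + 3*x2 = 11, 0 <= x_i <= 7
Step 1: y^k = 0.0, reduced costs: (9.0, 5.0)
  x^k = (0.0, 0.0), subgradient = b - a^T x = 11.0
  y^{k+1} = 0.0 + 0.25*11.0 = 2.75
Step 2: y^k = 2.75, reduced costs: (6.25, -3.25)
  x^k = (0.0, 7.0), subgradient = b - a^T x = -10.0
  y^{k+1} = 2.75 + 0.25*-10.0 = 0.25
Dual objective at y_2 = 0.25: reduced costs (8.75, 4.25), box minimizer x = (0.0, 0.0)
g(y_2) = b*y + (c1 - a1*y)*x1 + (c2 - a2*y)*x2 = 11*0.25 + 8.75*0.0 + 4.25*0.0 = 2.75 + 0.0 + 0.0 = 2.75


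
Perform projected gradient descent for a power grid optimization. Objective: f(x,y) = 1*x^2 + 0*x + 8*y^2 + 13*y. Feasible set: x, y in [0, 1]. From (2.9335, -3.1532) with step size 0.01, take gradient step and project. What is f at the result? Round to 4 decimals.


Step 1: Compute gradient at (2.9335, -3.1532).
grad_x = 2*1*2.9335 + 0 = 5.867
grad_y = 2*8*-3.1532 + 13 = -37.4512
Step 2: Gradient step.
x_raw = 2.9335 - 0.01*5.867 = 2.8748
y_raw = -3.1532 - 0.01*-37.4512 = -2.7787
Step 3: Project onto [0, 1].
x_proj = clip(2.8748) = 1.0
y_proj = clip(-2.7787) = 0.0
Step 4: Evaluate f.
f(1.0, 0.0) = 1.0


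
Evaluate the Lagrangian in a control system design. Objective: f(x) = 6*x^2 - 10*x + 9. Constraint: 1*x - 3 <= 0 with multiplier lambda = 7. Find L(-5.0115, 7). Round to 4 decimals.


Step 1: Evaluate f(x).
f(-5.0115) = 6*(-5.0115)^2 - 10*(-5.0115) + 9 = 209.8058
Step 2: Evaluate g(x).
g(-5.0115) = 1*-5.0115 - 3 = -8.0115
Step 3: Compute Lagrangian.
L = 209.8058 + 7*-8.0115 = 153.7253


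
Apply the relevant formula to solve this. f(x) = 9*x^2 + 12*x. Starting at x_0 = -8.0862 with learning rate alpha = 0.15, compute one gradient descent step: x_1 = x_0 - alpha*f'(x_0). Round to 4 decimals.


We compute the gradient at x_0 and apply the update.
f'(x) = 18*x + 12
f'(-8.0862) = 18*-8.0862 + 12 = -133.5516
x_1 = -8.0862 - 0.15*-133.5516 = 11.9465


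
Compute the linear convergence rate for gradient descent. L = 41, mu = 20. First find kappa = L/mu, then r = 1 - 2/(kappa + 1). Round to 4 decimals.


Step 1: Compute the condition number.
kappa = L/mu = 41/20 = 2.05
Step 2: Compute the convergence rate.
r = 1 - 2/(kappa + 1) = 1 - 2*mu/(L + mu) = (L - mu)/(L + mu) = 21/61 = 0.3443


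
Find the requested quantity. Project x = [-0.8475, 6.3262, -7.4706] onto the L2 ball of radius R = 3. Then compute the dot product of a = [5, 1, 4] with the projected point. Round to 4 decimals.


Step 1: Compute ||x|| (intermediates to 6 decimals).
||x|| = sqrt((-0.8475)^2 + 6.3262^2 + (-7.4706)^2) = 9.825931
Step 2: Project.
Since ||x|| > R, scale = R/||x|| = 3/9.825931 = 0.305315, proj(x) = scale * x
proj(x) = [-0.258754, 1.931484, -2.280886]
Step 3: Dot product.
a^T * proj(x) = 5*(-0.258754) + 1*1.931484 + 4*(-2.280886) = -8.4858


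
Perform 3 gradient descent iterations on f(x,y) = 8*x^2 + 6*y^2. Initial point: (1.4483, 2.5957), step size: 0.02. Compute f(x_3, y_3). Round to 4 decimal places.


Gradient descent on f(x,y) = 8*x^2 + 6*y^2.
Starting point: (1.4483, 2.5957), alpha = 0.02
Step 1: grad_x = 2*8*1.4483 = 23.1728, grad_y = 2*6*2.5957 = 31.1484
  x_1 = 1.4483 - 0.02*23.1728 = 0.9848
  y_1 = 2.5957 - 0.02*31.1484 = 1.9727
Step 2: grad_x = 2*8*0.9848 = 15.7575, grad_y = 2*6*1.9727 = 23.6728
  x_2 = 0.9848 - 0.02*15.7575 = 0.6697
  y_2 = 1.9727 - 0.02*23.6728 = 1.4993
Step 3: grad_x = 2*8*0.6697 = 10.7151, grad_y = 2*6*1.4993 = 17.9913
  x_3 = 0.6697 - 0.02*10.7151 = 0.4554
  y_3 = 1.4993 - 0.02*17.9913 = 1.1395
f(0.4554, 1.1395) = 8*0.4554^2 + 6*1.1395^2 = 9.4491


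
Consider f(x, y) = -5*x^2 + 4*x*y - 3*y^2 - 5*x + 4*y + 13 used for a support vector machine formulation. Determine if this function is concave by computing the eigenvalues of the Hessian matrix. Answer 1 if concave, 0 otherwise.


The Hessian of f(x,y) = -5*x^2 + 4*x*y - 3*y^2 - 5*x + 4*y + 13 is:
H = [[-10, 4], [4, -6]]
Trace = -10 - 6 = -16
Determinant = -10*-6 - (4)^2 = 44
Discriminant = (-16)^2 - 4*44 = 80.0
Eigenvalues: lambda_1 = -12.4721, lambda_2 = -3.5279
The function is concave.

1


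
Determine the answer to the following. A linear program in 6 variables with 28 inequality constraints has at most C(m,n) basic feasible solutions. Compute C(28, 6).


Each vertex corresponds to some choice of n active constraints out of m, so the number of vertices is at most C(m, n) = m! / (n!(m-n)!).
m = 28, n = 6
Numerator: 28 * 27 * 26 * 25 * 24 * 23
Denominator: 6! = 720
C(28, 6) = 376740


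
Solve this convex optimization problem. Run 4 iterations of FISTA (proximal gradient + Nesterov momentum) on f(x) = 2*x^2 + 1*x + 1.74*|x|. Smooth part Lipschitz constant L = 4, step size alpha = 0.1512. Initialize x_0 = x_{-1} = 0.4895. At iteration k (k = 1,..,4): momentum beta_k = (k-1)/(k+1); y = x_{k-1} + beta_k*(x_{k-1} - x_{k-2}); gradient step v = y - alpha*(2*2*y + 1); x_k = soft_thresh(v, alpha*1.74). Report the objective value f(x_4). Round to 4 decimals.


FISTA on f(x) = 2*x^2 + 1*x + 1.74*|x|
L = 4, alpha = 0.1512
Iteration 1: beta = 0.0, y = 0.4895 + 0.0*(0.4895 - 0.4895) = 0.4895
  grad(y) = 2.958, v = y - alpha*grad = 0.0423
  prox(v) = soft_thresh(0.0423, 0.2631) = 0.0
Iteration 2: beta = 0.3333, y = 0.0 + 0.3333*(0.0 - 0.4895) = -0.1632
  grad(y) = 0.3473, v = y - alpha*grad = -0.2157
  prox(v) = soft_thresh(-0.2157, 0.2631) = 0.0
Iteration 3: beta = 0.5, y = 0.0 + 0.5*(0.0 - 0.0) = 0.0
  grad(y) = 1.0, v = y - alpha*grad = -0.1512
  prox(v) = soft_thresh(-0.1512, 0.2631) = 0.0
Iteration 4: beta = 0.6, y = 0.0 + 0.6*(0.0 - 0.0) = 0.0
  grad(y) = 1.0, v = y - alpha*grad = -0.1512
  prox(v) = soft_thresh(-0.1512, 0.2631) = 0.0
f(x_4) = 2*0.0^2 + 1*0.0 + 1.74*|0.0| = 0.0


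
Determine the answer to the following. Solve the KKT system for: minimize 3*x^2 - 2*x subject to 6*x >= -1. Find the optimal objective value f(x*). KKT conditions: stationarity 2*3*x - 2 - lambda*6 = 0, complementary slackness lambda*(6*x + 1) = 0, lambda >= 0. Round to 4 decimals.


Step 1: Try lambda = 0 (constraint inactive).
Stationarity: 2*3*x - 2 = 0
x* = 2/(2*3) = 1/3 = 0.3333 (rounded; the exact value 1/3 is used below)
Check constraint: 6*0.3333 = 1.9998 >= -1 -- satisfied.
Step 2: Compute optimal value.
f(x*) = 3*(1/3)^2 - 2*(1/3) = -0.3333


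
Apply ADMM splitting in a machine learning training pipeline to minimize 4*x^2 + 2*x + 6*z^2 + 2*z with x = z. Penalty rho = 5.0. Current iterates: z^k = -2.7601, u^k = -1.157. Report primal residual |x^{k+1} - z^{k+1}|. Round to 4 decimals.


ADMM iteration with rho = 5.0, z^k = -2.7601, u^k = -1.157
Step 1: x-update.
Minimize 4*x^2 + 2*x + (5.0/2)*(x + 2.7601 - 1.157)^2
FOC: (2*4 + 5.0)*x = -2 + 5.0*(-2.7601 + 1.157)
x^{k+1} = -0.7704
Step 2: z-update.
Minimize 6*z^2 + 2*z + (5.0/2)*(-0.7704 - z - 1.157)^2
FOC: (2*6 + 5.0)*z = -2 + 5.0*(-0.7704 - 1.157)
z^{k+1} = -0.6845
Step 3: u-update.
u^{k+1} = -1.157 - 0.7704 + 0.6845 = -1.2429
Step 4: Primal residual = |-0.7704 + 0.6845| = 0.0859


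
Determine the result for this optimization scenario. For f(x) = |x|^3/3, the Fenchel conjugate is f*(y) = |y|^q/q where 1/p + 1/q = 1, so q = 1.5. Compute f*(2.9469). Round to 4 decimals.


The conjugate exponent q satisfies 1/p + 1/q = 1.
p = 3, so q = 3/(3 - 1) = 1.5
|y|^q = 2.9469^1.5 = 5.0588
f*(2.9469) = 5.0588 / 1.5 = 3.3725


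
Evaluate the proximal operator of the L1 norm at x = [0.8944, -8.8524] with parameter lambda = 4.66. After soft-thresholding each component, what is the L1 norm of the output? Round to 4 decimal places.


Soft-thresholding with lambda = 4.66:
prox(0.8944) = sign(0.8944)*max(|0.8944| - 4.66, 0) = 0.0
prox(-8.8524) = sign(-8.8524)*max(|-8.8524| - 4.66, 0) = -4.1924
prox(x) = [0.0, -4.1924]
||prox(x)||_1 = 0.0 + 4.1924 = 4.1924


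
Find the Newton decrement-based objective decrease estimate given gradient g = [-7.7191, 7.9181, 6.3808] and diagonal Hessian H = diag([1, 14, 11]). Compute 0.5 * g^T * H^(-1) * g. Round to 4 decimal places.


Step 1: H is diagonal, so H^(-1) * g = [-7.7191, 0.5656, 0.5801].
Step 2: g^T H^(-1) g = sum_i g_i^2 / H_ii
  = (-7.7191)^2/1 + (7.9181)^2/14 + (6.3808)^2/11
  = 59.5845 + 4.4783 + 3.7013 = 67.7641
Step 3: Objective decrease = 0.5 * g^T H^(-1) g = 33.8821


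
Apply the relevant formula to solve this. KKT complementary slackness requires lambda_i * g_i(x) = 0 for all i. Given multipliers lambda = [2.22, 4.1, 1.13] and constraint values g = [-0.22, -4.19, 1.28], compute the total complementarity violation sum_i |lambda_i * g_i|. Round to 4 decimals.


KKT complementary slackness check:
lambda_1 * g_1 = 2.22 * -0.22 = -0.4884
lambda_2 * g_2 = 4.1 * -4.19 = -17.179
lambda_3 * g_3 = 1.13 * 1.28 = 1.4464
Total violation = 0.4884 + 17.179 + 1.4464 = 19.1138


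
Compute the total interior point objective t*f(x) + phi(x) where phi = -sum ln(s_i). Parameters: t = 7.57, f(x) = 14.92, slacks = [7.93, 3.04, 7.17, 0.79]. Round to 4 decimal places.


Step 1: Compute log-barrier.
ln values: [2.0707, 1.1119, 1.9699, -0.2357]
phi = -(2.0707 + 1.1119 + 1.9699 - 0.2357) = -4.9167
Step 2: Compute augmented objective.
t*f(x) = 7.57*14.92 = 112.9444
Total = 112.9444 - 4.9167 = 108.0277


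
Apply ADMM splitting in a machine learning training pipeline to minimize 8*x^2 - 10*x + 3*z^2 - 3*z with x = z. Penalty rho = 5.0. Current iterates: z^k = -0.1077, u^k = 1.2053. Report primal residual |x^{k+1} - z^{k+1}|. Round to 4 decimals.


ADMM iteration with rho = 5.0, z^k = -0.1077, u^k = 1.2053
Step 1: x-update.
Minimize 8*x^2 - 10*x + (5.0/2)*(x + 0.1077 + 1.2053)^2
FOC: (2*8 + 5.0)*x = 10 + 5.0*(-0.1077 - 1.2053)
x^{k+1} = 0.1636
Step 2: z-update.
Minimize 3*z^2 - 3*z + (5.0/2)*(0.1636 - z + 1.2053)^2
FOC: (2*3 + 5.0)*z = 3 + 5.0*(0.1636 + 1.2053)
z^{k+1} = 0.8949
Step 3: u-update.
u^{k+1} = 1.2053 + 0.1636 - 0.8949 = 0.4739
Step 4: Primal residual = |0.1636 - 0.8949| = 0.7314


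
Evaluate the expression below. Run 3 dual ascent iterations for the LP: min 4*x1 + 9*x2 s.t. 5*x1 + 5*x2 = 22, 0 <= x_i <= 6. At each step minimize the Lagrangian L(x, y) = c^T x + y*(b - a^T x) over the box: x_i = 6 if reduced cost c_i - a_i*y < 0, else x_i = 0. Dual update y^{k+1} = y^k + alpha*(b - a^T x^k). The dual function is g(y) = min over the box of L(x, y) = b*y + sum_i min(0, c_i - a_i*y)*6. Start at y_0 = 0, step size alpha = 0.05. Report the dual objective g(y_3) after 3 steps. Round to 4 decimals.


Dual ascent for LP: min 4*x1 + 9*x2, 5*x1 + 5*x2 = 22, 0 <= x_i <= 6
Step 1: y^k = 0.0, reduced costs: (4.0, 9.0)
  x^k = (0.0, 0.0), subgradient = b - a^T x = 22.0
  y^{k+1} = 0.0 + 0.05*22.0 = 1.1
Step 2: y^k = 1.1, reduced costs: (-1.5, 3.5)
  x^k = (6.0, 0.0), subgradient = b - a^T x = -8.0
  y^{k+1} = 1.1 + 0.05*-8.0 = 0.7
Step 3: y^k = 0.7, reduced costs: (0.5, 5.5)
  x^k = (0.0, 0.0), subgradient = b - a^T x = 22.0
  y^{k+1} = 0.7 + 0.05*22.0 = 1.8
Dual objective at y_3 = 1.8: reduced costs (-5.0, 0.0), box minimizer x = (6.0, 0.0)
g(y_3) = b*y + (c1 - a1*y)*x1 + (c2 - a2*y)*x2 = 22*1.8 + (-5.0)*6.0 + 0.0*0.0 = 39.6 - 30.0 + 0.0 = 9.6
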